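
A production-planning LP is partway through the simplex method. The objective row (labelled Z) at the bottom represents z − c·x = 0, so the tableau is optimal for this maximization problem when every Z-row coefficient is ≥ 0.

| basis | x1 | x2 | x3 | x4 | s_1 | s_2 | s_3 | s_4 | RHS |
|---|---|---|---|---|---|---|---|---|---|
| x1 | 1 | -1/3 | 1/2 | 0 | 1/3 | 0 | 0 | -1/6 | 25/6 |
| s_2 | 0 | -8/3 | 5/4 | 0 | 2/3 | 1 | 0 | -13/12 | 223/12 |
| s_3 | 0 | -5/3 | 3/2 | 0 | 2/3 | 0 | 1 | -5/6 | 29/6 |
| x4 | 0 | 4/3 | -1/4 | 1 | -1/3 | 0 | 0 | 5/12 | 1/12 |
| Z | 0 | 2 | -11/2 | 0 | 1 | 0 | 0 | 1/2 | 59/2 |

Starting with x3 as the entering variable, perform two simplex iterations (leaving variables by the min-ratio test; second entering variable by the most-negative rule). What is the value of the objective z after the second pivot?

963/19

Ratio test on column x3 — row 1: (25/6)/(1/2) = 25/3; row 2: (223/12)/(5/4) = 223/15; row 3: (29/6)/(3/2) = 29/9; row 4: entry -1/4 ≤ 0. Minimum is 29/9 at row 3 (s_3 leaves); pivot element 3/2.
Pivot on row 3; the Z-row RHS becomes 59/2 − (-11/2)·(29/9) = 425/9.
Next entering variable (most negative Z-row entry -37/9): x2.
Ratio test on column x2 — row 1: (23/9)/(2/9) = 23/2; row 2: entry -23/18 ≤ 0; row 3: entry -10/9 ≤ 0; row 4: (8/9)/(19/18) = 16/19. Minimum is 16/19 at row 4 (x4 leaves); pivot element 19/18.
After the second pivot the Z-row RHS is 425/9 − (-37/9)·(16/19) = 963/19.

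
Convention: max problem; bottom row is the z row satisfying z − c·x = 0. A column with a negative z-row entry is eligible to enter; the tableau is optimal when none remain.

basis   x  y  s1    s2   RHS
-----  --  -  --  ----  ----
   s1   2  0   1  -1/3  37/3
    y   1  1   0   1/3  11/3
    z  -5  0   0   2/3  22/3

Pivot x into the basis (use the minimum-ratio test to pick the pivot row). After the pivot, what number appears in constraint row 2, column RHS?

Ratio test on column x — row 1: (37/3)/2 = 37/6; row 2: (11/3)/1 = 11/3. Minimum is 11/3 at row 2 (y leaves); pivot element 1.
Divide row 2 by 1; eliminate column x from the other rows.
In the new row 2, the RHS entry is the old entry divided by the pivot: (11/3)/1 = 11/3.

11/3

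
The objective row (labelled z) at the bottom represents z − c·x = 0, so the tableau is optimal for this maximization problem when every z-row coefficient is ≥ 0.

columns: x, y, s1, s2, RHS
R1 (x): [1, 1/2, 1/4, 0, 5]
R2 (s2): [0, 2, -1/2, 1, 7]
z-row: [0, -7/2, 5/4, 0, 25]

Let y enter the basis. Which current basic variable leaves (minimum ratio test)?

Column y entries and ratios — x: 5/(1/2) = 10; s2: 7/2 = 7/2.
Smallest ratio is 7/2 in the row of s2, so s2 leaves.

s2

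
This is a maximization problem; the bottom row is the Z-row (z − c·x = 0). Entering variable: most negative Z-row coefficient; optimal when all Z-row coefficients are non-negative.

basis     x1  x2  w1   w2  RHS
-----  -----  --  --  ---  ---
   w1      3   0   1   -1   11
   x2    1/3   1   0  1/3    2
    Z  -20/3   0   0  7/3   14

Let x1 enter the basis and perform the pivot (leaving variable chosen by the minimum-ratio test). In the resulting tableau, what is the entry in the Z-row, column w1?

Ratio test on column x1 — row 1: 11/3 = 11/3; row 2: 2/(1/3) = 6. Minimum is 11/3 at row 1 (w1 leaves); pivot element 3.
Divide row 1 by 3; eliminate column x1 from the other rows.
Z-row update in column w1: 0 − (-20/3)·(1/3) = 20/9.

20/9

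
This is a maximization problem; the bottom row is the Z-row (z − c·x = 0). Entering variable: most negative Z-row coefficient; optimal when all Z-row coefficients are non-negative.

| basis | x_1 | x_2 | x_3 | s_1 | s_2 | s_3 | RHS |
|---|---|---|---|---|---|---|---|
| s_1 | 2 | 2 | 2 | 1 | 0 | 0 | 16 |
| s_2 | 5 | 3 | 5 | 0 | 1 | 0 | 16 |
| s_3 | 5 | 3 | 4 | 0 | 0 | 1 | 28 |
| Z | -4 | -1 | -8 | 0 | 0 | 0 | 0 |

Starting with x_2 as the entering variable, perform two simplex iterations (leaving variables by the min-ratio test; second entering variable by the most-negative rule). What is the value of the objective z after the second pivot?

128/5

Ratio test on column x_2 — row 1: 16/2 = 8; row 2: 16/3 = 16/3; row 3: 28/3 = 28/3. Minimum is 16/3 at row 2 (s_2 leaves); pivot element 3.
Pivot on row 2; the Z-row RHS becomes 0 − (-1)·(16/3) = 16/3.
Next entering variable (most negative Z-row entry -19/3): x_3.
Ratio test on column x_3 — row 1: entry -4/3 ≤ 0; row 2: (16/3)/(5/3) = 16/5; row 3: entry -1 ≤ 0. Minimum is 16/5 at row 2 (x_2 leaves); pivot element 5/3.
After the second pivot the Z-row RHS is 16/3 − (-19/3)·(16/5) = 128/5.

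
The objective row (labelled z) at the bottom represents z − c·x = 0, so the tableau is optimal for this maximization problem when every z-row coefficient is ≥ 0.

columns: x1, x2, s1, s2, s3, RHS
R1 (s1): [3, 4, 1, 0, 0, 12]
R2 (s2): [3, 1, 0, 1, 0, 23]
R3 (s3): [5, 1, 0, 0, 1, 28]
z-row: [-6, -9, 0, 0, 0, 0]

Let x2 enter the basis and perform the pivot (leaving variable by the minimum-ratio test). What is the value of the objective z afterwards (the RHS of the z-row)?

Ratio test on column x2 — row 1: 12/4 = 3; row 2: 23/1 = 23; row 3: 28/1 = 28. Minimum is 3 at row 1 (s1 leaves); pivot element 4.
Pivot on row 1; the z-row RHS becomes 0 − (-9)·3 = 27.

27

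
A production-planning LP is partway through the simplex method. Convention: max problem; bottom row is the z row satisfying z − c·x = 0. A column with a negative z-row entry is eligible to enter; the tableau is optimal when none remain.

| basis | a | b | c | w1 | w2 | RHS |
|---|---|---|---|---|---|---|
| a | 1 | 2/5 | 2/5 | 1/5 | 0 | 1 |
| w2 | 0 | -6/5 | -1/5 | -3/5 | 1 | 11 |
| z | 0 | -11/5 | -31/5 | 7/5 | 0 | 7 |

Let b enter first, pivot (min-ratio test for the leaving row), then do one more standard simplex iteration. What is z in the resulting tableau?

Ratio test on column b — row 1: 1/(2/5) = 5/2; row 2: entry -6/5 ≤ 0. Minimum is 5/2 at row 1 (a leaves); pivot element 2/5.
Pivot on row 1; the z-row RHS becomes 7 − (-11/5)·(5/2) = 25/2.
Next entering variable (most negative z-row entry -4): c.
Ratio test on column c — row 1: (5/2)/1 = 5/2; row 2: 14/1 = 14. Minimum is 5/2 at row 1 (b leaves); pivot element 1.
After the second pivot the z-row RHS is 25/2 − (-4)·(5/2) = 45/2.

45/2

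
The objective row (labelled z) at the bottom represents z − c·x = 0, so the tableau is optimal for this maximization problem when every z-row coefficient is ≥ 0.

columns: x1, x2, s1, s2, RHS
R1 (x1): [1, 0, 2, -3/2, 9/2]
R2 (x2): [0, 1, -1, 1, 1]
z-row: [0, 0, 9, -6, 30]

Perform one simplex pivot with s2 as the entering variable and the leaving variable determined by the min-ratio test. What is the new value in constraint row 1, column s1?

1/2

Ratio test on column s2 — row 1: entry -3/2 ≤ 0; row 2: 1/1 = 1. Minimum is 1 at row 2 (x2 leaves); pivot element 1.
Divide row 2 by 1; eliminate column s2 from the other rows.
Row 1 update in column s1: 2 − (-3/2)·(-1) = 1/2.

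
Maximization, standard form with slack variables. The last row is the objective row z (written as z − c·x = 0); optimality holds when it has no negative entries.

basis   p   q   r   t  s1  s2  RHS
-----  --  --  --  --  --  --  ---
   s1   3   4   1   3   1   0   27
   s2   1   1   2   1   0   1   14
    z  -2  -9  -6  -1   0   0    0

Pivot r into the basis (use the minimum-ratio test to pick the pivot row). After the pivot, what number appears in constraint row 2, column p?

1/2

Ratio test on column r — row 1: 27/1 = 27; row 2: 14/2 = 7. Minimum is 7 at row 2 (s2 leaves); pivot element 2.
Divide row 2 by 2; eliminate column r from the other rows.
In the new row 2, the p entry is the old entry divided by the pivot: 1/2 = 1/2.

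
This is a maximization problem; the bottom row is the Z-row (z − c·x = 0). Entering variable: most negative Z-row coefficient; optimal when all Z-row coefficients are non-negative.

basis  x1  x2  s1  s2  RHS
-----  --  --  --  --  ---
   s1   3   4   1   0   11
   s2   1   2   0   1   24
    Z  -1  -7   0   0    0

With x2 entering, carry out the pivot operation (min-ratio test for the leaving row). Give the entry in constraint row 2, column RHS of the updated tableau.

37/2

Ratio test on column x2 — row 1: 11/4 = 11/4; row 2: 24/2 = 12. Minimum is 11/4 at row 1 (s1 leaves); pivot element 4.
Divide row 1 by 4; eliminate column x2 from the other rows.
Row 2 update in column RHS: 24 − 2·(11/4) = 37/2.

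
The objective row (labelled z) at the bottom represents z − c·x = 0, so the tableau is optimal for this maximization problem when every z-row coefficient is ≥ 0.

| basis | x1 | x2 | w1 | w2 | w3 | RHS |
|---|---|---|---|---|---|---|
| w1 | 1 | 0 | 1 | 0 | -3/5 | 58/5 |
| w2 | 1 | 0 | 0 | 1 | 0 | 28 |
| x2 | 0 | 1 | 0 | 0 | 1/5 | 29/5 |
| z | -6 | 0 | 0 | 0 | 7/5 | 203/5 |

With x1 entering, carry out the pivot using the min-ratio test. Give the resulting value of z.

551/5

Ratio test on column x1 — row 1: (58/5)/1 = 58/5; row 2: 28/1 = 28; row 3: entry 0 ≤ 0. Minimum is 58/5 at row 1 (w1 leaves); pivot element 1.
Pivot on row 1; the z-row RHS becomes 203/5 − (-6)·(58/5) = 551/5.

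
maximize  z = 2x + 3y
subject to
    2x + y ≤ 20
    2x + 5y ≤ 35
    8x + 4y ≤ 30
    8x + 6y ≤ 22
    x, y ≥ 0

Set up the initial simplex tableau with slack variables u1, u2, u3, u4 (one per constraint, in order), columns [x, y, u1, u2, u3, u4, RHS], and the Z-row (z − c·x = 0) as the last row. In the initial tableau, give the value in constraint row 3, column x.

Constraint 3 has coefficient 8 on x.

8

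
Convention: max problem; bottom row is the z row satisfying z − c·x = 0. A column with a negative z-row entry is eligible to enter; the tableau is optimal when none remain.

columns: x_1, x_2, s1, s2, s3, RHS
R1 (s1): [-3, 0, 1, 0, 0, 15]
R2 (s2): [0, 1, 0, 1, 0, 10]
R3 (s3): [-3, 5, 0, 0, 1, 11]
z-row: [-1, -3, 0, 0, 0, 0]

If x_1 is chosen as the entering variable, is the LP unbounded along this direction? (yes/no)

yes

Every constraint-row entry in column x_1 is ≤ 0, so increasing x_1 is unbounded.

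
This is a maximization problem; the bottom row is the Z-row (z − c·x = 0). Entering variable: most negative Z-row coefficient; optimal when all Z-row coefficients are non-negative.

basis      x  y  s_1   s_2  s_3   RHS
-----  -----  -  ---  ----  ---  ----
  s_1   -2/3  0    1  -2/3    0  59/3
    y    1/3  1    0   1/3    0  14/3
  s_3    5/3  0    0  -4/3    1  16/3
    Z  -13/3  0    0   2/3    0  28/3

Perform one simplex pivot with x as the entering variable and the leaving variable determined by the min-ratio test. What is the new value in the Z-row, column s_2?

-14/5

Ratio test on column x — row 1: entry -2/3 ≤ 0; row 2: (14/3)/(1/3) = 14; row 3: (16/3)/(5/3) = 16/5. Minimum is 16/5 at row 3 (s_3 leaves); pivot element 5/3.
Divide row 3 by 5/3; eliminate column x from the other rows.
Z-row update in column s_2: 2/3 − (-13/3)·(-4/5) = -14/5.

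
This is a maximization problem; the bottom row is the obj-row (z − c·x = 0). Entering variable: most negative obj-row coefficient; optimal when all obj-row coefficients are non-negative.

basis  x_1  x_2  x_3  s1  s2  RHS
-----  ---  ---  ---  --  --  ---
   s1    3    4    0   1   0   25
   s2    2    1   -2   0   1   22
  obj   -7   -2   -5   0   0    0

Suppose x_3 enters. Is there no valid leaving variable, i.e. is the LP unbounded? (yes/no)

yes

Every constraint-row entry in column x_3 is ≤ 0, so increasing x_3 is unbounded.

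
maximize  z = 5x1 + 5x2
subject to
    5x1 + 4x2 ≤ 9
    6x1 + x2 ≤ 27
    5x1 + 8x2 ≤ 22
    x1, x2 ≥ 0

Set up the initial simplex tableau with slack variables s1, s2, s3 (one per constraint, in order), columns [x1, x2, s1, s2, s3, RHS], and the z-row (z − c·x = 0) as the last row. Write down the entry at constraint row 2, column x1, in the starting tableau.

Constraint 2 has coefficient 6 on x1.

6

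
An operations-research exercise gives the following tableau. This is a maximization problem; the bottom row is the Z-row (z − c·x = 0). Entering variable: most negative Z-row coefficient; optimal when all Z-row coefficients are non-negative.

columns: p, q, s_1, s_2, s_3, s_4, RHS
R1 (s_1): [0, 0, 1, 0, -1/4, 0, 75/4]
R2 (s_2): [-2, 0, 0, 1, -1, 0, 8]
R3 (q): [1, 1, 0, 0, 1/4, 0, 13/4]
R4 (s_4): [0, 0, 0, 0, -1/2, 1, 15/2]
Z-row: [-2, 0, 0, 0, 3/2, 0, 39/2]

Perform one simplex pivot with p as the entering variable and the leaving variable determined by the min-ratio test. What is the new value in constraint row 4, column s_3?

Ratio test on column p — row 1: entry 0 ≤ 0; row 2: entry -2 ≤ 0; row 3: (13/4)/1 = 13/4; row 4: entry 0 ≤ 0. Minimum is 13/4 at row 3 (q leaves); pivot element 1.
Divide row 3 by 1; eliminate column p from the other rows.
Row 4 update in column s_3: -1/2 − 0·(1/4) = -1/2.

-1/2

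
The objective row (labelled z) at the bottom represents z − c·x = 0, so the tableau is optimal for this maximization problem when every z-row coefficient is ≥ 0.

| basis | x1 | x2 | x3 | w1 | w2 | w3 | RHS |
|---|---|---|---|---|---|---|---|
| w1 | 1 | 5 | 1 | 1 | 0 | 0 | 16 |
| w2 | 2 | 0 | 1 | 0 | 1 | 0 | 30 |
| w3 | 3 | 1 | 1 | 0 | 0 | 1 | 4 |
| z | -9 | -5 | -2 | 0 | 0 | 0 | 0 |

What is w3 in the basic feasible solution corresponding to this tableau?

4

w3 is basic (row 3); its value is the RHS of that row, 4.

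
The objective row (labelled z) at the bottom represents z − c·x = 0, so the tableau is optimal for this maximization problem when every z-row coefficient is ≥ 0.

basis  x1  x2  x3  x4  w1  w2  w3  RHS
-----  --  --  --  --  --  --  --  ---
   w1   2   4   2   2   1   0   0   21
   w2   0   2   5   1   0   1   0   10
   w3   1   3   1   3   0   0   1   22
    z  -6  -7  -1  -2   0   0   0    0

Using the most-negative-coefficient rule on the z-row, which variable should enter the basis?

x2

Negative z-row entries: x1: -6, x2: -7, x3: -1, x4: -2.
The most negative is -7 in column x2, so x2 enters.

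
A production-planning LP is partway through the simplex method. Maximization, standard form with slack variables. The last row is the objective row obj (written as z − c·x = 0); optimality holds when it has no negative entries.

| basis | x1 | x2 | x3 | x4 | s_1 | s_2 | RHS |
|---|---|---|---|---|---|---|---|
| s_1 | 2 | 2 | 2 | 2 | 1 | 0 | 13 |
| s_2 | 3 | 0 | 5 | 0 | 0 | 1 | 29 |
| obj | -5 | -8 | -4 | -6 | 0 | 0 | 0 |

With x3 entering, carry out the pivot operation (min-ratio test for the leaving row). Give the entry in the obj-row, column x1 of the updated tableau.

-13/5

Ratio test on column x3 — row 1: 13/2 = 13/2; row 2: 29/5 = 29/5. Minimum is 29/5 at row 2 (s_2 leaves); pivot element 5.
Divide row 2 by 5; eliminate column x3 from the other rows.
obj-row update in column x1: -5 − (-4)·(3/5) = -13/5.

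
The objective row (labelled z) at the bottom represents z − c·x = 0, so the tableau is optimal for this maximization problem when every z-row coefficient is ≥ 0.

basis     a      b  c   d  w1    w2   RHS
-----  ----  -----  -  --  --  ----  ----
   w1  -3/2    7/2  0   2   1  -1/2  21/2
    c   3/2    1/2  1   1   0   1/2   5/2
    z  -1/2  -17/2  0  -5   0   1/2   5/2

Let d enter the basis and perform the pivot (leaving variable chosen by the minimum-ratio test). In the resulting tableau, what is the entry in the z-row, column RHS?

Ratio test on column d — row 1: (21/2)/2 = 21/4; row 2: (5/2)/1 = 5/2. Minimum is 5/2 at row 2 (c leaves); pivot element 1.
Divide row 2 by 1; eliminate column d from the other rows.
z-row update in column RHS: 5/2 − (-5)·(5/2) = 15.

15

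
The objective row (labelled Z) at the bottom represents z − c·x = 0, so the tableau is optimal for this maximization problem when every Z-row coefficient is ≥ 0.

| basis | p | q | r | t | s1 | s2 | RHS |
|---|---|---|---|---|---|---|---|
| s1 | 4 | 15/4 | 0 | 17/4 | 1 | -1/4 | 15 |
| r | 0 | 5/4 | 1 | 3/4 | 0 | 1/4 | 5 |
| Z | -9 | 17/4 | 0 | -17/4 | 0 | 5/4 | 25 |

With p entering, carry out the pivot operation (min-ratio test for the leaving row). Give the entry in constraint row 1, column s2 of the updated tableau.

Ratio test on column p — row 1: 15/4 = 15/4; row 2: entry 0 ≤ 0. Minimum is 15/4 at row 1 (s1 leaves); pivot element 4.
Divide row 1 by 4; eliminate column p from the other rows.
In the new row 1, the s2 entry is the old entry divided by the pivot: (-1/4)/4 = -1/16.

-1/16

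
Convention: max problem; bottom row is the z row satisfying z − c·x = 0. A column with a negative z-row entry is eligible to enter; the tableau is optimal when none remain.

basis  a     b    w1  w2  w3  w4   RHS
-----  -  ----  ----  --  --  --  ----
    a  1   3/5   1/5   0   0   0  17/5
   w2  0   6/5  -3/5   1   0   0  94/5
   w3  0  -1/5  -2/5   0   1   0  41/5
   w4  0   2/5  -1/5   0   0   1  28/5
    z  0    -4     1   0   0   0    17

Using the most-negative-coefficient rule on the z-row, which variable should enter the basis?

b

Negative z-row entries: b: -4.
The most negative is -4 in column b, so b enters.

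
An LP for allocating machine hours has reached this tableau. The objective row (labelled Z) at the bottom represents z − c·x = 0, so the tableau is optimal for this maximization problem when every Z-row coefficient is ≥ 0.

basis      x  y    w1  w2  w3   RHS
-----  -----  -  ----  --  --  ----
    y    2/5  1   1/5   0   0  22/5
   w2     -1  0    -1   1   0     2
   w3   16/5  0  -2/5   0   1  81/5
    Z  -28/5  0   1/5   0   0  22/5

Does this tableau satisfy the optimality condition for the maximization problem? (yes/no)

The Z-row has a negative entry -28/5 in column x, so it is not optimal.

no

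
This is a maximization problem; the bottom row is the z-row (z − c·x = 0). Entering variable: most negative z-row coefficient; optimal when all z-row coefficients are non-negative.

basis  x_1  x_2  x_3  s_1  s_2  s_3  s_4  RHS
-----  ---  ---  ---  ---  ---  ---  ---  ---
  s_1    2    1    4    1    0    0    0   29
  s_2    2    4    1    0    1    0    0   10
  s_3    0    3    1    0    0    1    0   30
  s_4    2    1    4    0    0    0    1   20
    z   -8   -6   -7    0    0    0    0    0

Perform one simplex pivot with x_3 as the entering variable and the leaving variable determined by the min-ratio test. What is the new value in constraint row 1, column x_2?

0

Ratio test on column x_3 — row 1: 29/4 = 29/4; row 2: 10/1 = 10; row 3: 30/1 = 30; row 4: 20/4 = 5. Minimum is 5 at row 4 (s_4 leaves); pivot element 4.
Divide row 4 by 4; eliminate column x_3 from the other rows.
Row 1 update in column x_2: 1 − 4·(1/4) = 0.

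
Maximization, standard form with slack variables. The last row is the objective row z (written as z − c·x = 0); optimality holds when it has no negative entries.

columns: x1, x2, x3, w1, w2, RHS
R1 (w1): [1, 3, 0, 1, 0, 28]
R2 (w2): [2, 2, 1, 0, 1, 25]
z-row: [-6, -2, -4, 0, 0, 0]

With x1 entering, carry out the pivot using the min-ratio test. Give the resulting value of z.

Ratio test on column x1 — row 1: 28/1 = 28; row 2: 25/2 = 25/2. Minimum is 25/2 at row 2 (w2 leaves); pivot element 2.
Pivot on row 2; the z-row RHS becomes 0 − (-6)·(25/2) = 75.

75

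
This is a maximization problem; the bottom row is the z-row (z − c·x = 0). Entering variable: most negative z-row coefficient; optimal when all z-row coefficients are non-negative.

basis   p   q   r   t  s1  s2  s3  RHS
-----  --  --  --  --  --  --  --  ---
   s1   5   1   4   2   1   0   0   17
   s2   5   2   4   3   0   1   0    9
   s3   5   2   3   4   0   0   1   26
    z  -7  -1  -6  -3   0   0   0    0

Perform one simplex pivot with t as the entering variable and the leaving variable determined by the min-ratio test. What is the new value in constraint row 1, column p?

5/3

Ratio test on column t — row 1: 17/2 = 17/2; row 2: 9/3 = 3; row 3: 26/4 = 13/2. Minimum is 3 at row 2 (s2 leaves); pivot element 3.
Divide row 2 by 3; eliminate column t from the other rows.
Row 1 update in column p: 5 − 2·(5/3) = 5/3.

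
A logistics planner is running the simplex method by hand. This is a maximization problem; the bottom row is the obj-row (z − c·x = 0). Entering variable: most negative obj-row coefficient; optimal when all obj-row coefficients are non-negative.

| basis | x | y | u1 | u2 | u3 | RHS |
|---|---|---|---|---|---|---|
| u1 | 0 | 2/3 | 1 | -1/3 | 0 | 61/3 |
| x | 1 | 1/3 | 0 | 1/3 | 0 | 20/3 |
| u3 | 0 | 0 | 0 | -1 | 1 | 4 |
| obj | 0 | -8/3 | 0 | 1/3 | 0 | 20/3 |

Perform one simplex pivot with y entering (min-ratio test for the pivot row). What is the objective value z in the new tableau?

Ratio test on column y — row 1: (61/3)/(2/3) = 61/2; row 2: (20/3)/(1/3) = 20; row 3: entry 0 ≤ 0. Minimum is 20 at row 2 (x leaves); pivot element 1/3.
Pivot on row 2; the obj-row RHS becomes 20/3 − (-8/3)·20 = 60.

60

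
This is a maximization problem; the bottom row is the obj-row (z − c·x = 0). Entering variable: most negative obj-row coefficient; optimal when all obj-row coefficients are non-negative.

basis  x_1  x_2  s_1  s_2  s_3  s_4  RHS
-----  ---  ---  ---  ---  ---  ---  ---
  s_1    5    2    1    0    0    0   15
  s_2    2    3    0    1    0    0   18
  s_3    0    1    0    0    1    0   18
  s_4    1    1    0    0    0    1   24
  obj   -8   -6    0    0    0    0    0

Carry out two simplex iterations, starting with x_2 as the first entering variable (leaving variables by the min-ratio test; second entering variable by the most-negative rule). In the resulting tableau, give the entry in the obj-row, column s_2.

Ratio test on column x_2 — row 1: 15/2 = 15/2; row 2: 18/3 = 6; row 3: 18/1 = 18; row 4: 24/1 = 24. Minimum is 6 at row 2 (s_2 leaves); pivot element 3.
Divide row 2 by 3; eliminate column x_2 from the other rows.
Second iteration: most negative obj-row entry is -4 in column x_1, so x_1 enters.
Ratio test on column x_1 — row 1: 3/(11/3) = 9/11; row 2: 6/(2/3) = 9; row 3: entry -2/3 ≤ 0; row 4: 18/(1/3) = 54. Minimum is 9/11 at row 1 (s_1 leaves); pivot element 11/3.
Divide row 1 by 11/3; eliminate column x_1 from the other rows.
After both pivots, the entry at the obj-row, column s_2 is 14/11.

14/11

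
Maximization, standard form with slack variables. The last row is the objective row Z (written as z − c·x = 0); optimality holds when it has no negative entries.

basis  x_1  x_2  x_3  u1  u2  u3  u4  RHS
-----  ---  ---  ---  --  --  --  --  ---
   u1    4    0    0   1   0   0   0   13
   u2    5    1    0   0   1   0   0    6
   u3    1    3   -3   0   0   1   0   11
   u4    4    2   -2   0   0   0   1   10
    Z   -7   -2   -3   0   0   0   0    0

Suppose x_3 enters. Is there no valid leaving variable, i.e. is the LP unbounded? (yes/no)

Every constraint-row entry in column x_3 is ≤ 0, so increasing x_3 is unbounded.

yes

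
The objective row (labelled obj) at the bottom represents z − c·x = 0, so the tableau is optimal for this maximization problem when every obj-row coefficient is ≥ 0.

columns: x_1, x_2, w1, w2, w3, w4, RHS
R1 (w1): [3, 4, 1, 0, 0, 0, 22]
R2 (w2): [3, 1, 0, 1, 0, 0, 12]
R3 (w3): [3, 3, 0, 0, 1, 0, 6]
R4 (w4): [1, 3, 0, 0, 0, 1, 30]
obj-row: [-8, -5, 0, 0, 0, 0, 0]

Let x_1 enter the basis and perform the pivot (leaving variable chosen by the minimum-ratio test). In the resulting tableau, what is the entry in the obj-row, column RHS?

Ratio test on column x_1 — row 1: 22/3 = 22/3; row 2: 12/3 = 4; row 3: 6/3 = 2; row 4: 30/1 = 30. Minimum is 2 at row 3 (w3 leaves); pivot element 3.
Divide row 3 by 3; eliminate column x_1 from the other rows.
obj-row update in column RHS: 0 − (-8)·2 = 16.

16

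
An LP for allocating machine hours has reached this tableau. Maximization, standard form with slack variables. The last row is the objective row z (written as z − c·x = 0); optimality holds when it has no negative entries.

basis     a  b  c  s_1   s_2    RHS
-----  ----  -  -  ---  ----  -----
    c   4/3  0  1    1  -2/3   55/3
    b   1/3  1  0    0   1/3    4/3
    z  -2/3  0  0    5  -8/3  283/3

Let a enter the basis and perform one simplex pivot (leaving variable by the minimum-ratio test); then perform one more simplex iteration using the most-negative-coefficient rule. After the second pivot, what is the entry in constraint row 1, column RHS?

Ratio test on column a — row 1: (55/3)/(4/3) = 55/4; row 2: (4/3)/(1/3) = 4. Minimum is 4 at row 2 (b leaves); pivot element 1/3.
Divide row 2 by 1/3; eliminate column a from the other rows.
Second iteration: most negative z-row entry is -2 in column s_2, so s_2 enters.
Ratio test on column s_2 — row 1: entry -2 ≤ 0; row 2: 4/1 = 4. Minimum is 4 at row 2 (a leaves); pivot element 1.
Divide row 2 by 1; eliminate column s_2 from the other rows.
After both pivots, the entry at constraint row 1, column RHS is 21.

21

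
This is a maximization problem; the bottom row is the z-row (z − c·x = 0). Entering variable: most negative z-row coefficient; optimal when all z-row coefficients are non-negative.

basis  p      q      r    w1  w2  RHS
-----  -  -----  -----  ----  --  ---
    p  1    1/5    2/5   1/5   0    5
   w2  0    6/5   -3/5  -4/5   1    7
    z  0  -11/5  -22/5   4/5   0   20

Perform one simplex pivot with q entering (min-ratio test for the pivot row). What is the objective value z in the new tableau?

Ratio test on column q — row 1: 5/(1/5) = 25; row 2: 7/(6/5) = 35/6. Minimum is 35/6 at row 2 (w2 leaves); pivot element 6/5.
Pivot on row 2; the z-row RHS becomes 20 − (-11/5)·(35/6) = 197/6.

197/6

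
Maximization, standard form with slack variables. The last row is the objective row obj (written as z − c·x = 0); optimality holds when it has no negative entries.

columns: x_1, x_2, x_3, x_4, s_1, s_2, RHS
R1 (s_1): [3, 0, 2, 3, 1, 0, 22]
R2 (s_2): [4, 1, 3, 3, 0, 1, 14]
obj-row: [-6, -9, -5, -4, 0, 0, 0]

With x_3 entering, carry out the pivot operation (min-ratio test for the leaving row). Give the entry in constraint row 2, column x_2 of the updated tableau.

1/3

Ratio test on column x_3 — row 1: 22/2 = 11; row 2: 14/3 = 14/3. Minimum is 14/3 at row 2 (s_2 leaves); pivot element 3.
Divide row 2 by 3; eliminate column x_3 from the other rows.
In the new row 2, the x_2 entry is the old entry divided by the pivot: 1/3 = 1/3.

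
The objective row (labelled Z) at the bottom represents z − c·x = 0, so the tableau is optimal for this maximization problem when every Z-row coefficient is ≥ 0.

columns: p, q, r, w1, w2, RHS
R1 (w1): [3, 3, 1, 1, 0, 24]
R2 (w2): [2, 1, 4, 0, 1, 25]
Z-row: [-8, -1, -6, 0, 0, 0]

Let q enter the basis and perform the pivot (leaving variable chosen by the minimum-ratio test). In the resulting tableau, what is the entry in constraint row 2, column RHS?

17

Ratio test on column q — row 1: 24/3 = 8; row 2: 25/1 = 25. Minimum is 8 at row 1 (w1 leaves); pivot element 3.
Divide row 1 by 3; eliminate column q from the other rows.
Row 2 update in column RHS: 25 − 1·8 = 17.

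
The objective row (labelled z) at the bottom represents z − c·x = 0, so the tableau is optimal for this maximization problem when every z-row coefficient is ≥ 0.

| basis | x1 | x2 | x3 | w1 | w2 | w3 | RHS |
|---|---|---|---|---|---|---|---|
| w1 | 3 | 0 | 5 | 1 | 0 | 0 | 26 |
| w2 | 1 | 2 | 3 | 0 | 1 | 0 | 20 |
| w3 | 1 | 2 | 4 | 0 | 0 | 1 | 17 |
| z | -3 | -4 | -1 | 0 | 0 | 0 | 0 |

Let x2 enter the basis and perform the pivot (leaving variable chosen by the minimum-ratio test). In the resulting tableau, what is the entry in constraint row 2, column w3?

Ratio test on column x2 — row 1: entry 0 ≤ 0; row 2: 20/2 = 10; row 3: 17/2 = 17/2. Minimum is 17/2 at row 3 (w3 leaves); pivot element 2.
Divide row 3 by 2; eliminate column x2 from the other rows.
Row 2 update in column w3: 0 − 2·(1/2) = -1.

-1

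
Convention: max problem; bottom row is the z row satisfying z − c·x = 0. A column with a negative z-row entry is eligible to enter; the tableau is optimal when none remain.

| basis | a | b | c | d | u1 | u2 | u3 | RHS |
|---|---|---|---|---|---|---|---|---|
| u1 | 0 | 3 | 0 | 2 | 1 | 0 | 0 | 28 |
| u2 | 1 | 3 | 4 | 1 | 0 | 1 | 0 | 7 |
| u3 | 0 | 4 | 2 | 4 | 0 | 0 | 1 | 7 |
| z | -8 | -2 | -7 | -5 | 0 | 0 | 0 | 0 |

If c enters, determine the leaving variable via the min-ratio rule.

u2

Column c entries and ratios — u1: 0 ≤ 0, skip; u2: 7/4 = 7/4; u3: 7/2 = 7/2.
Smallest ratio is 7/4 in the row of u2, so u2 leaves.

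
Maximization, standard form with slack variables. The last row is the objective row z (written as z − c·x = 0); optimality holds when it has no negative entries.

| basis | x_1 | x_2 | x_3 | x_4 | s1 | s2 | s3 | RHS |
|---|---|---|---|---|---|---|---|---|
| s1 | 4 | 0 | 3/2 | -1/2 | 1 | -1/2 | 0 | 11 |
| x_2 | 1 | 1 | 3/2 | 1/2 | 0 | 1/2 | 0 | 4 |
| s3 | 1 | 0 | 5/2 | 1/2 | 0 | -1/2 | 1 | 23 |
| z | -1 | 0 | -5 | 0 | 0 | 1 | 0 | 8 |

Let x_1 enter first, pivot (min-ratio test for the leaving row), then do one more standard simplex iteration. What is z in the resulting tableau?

Ratio test on column x_1 — row 1: 11/4 = 11/4; row 2: 4/1 = 4; row 3: 23/1 = 23. Minimum is 11/4 at row 1 (s1 leaves); pivot element 4.
Pivot on row 1; the z-row RHS becomes 8 − (-1)·(11/4) = 43/4.
Next entering variable (most negative z-row entry -37/8): x_3.
Ratio test on column x_3 — row 1: (11/4)/(3/8) = 22/3; row 2: (5/4)/(9/8) = 10/9; row 3: (81/4)/(17/8) = 162/17. Minimum is 10/9 at row 2 (x_2 leaves); pivot element 9/8.
After the second pivot the z-row RHS is 43/4 − (-37/8)·(10/9) = 143/9.

143/9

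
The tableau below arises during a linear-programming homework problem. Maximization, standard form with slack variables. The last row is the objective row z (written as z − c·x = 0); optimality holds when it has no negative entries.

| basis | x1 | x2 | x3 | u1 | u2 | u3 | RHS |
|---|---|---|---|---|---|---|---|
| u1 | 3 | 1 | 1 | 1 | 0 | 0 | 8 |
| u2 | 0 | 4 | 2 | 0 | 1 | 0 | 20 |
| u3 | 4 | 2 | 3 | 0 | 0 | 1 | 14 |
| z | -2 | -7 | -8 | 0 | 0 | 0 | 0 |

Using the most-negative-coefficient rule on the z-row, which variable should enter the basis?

x3

Negative z-row entries: x1: -2, x2: -7, x3: -8.
The most negative is -8 in column x3, so x3 enters.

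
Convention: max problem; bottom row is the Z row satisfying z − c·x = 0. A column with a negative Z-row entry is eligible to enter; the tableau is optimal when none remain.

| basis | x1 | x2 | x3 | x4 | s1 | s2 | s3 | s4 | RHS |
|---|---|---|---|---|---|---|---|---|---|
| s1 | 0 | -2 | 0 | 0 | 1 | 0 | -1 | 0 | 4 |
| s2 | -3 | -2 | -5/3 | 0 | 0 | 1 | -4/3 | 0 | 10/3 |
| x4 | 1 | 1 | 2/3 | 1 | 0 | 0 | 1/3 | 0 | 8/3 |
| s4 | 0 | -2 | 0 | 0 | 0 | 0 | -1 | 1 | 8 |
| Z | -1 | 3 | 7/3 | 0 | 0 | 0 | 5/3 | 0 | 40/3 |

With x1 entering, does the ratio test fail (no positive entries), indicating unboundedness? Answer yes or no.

no

Column x1 has positive entries in row(s) 3, so the ratio test bounds it — not unbounded.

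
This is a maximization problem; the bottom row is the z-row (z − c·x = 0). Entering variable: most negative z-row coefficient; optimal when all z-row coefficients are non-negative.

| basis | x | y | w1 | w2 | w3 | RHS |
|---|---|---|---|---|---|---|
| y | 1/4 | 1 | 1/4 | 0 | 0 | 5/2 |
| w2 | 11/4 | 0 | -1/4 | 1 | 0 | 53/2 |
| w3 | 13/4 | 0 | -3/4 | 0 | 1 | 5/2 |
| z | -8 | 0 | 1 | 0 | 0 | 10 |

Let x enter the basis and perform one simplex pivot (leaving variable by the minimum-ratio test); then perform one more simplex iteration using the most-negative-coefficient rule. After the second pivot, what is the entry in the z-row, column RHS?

Ratio test on column x — row 1: (5/2)/(1/4) = 10; row 2: (53/2)/(11/4) = 106/11; row 3: (5/2)/(13/4) = 10/13. Minimum is 10/13 at row 3 (w3 leaves); pivot element 13/4.
Divide row 3 by 13/4; eliminate column x from the other rows.
Second iteration: most negative z-row entry is -11/13 in column w1, so w1 enters.
Ratio test on column w1 — row 1: (30/13)/(4/13) = 15/2; row 2: (317/13)/(5/13) = 317/5; row 3: entry -3/13 ≤ 0. Minimum is 15/2 at row 1 (y leaves); pivot element 4/13.
Divide row 1 by 4/13; eliminate column w1 from the other rows.
After both pivots, the entry at the z-row, column RHS is 45/2.

45/2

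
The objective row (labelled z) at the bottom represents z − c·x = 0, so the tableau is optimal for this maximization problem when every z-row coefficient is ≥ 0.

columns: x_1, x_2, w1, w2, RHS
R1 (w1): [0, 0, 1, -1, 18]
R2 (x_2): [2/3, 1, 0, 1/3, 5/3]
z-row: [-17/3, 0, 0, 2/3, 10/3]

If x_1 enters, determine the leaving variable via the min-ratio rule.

Column x_1 entries and ratios — w1: 0 ≤ 0, skip; x_2: (5/3)/(2/3) = 5/2.
Smallest ratio is 5/2 in the row of x_2, so x_2 leaves.

x_2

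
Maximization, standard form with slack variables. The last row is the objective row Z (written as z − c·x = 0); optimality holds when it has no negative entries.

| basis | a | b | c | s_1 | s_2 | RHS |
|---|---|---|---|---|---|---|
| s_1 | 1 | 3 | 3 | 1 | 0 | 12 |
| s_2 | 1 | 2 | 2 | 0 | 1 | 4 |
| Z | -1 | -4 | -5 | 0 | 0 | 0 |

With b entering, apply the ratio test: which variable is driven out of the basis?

s_2

Column b entries and ratios — s_1: 12/3 = 4; s_2: 4/2 = 2.
Smallest ratio is 2 in the row of s_2, so s_2 leaves.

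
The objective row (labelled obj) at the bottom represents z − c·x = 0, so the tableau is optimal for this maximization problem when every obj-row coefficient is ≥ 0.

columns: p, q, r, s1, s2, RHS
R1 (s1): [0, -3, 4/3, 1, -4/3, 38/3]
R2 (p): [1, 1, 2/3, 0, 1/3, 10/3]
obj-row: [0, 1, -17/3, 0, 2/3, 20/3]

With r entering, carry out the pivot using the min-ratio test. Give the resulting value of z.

Ratio test on column r — row 1: (38/3)/(4/3) = 19/2; row 2: (10/3)/(2/3) = 5. Minimum is 5 at row 2 (p leaves); pivot element 2/3.
Pivot on row 2; the obj-row RHS becomes 20/3 − (-17/3)·5 = 35.

35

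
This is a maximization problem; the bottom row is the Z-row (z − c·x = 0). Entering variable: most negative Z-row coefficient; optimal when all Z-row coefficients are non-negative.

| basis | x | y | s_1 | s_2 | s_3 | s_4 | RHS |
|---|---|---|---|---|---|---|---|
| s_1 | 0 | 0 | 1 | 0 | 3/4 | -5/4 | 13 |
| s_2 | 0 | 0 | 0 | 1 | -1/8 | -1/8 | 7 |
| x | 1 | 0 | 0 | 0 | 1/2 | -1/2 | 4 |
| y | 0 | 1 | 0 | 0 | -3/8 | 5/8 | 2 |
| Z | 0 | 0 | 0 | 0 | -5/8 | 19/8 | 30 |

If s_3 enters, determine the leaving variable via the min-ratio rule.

x

Column s_3 entries and ratios — s_1: 13/(3/4) = 52/3; s_2: -1/8 ≤ 0, skip; x: 4/(1/2) = 8; y: -3/8 ≤ 0, skip.
Smallest ratio is 8 in the row of x, so x leaves.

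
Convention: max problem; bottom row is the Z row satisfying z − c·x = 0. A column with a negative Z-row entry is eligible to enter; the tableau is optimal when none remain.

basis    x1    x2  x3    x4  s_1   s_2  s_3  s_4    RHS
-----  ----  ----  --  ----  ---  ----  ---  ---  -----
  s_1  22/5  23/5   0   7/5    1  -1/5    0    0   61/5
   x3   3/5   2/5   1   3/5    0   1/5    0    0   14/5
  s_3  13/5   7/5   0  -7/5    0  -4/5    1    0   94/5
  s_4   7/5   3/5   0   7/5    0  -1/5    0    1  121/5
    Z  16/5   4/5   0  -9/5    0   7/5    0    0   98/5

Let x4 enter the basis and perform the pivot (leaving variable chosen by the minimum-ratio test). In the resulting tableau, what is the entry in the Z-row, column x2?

Ratio test on column x4 — row 1: (61/5)/(7/5) = 61/7; row 2: (14/5)/(3/5) = 14/3; row 3: entry -7/5 ≤ 0; row 4: (121/5)/(7/5) = 121/7. Minimum is 14/3 at row 2 (x3 leaves); pivot element 3/5.
Divide row 2 by 3/5; eliminate column x4 from the other rows.
Z-row update in column x2: 4/5 − (-9/5)·(2/3) = 2.

2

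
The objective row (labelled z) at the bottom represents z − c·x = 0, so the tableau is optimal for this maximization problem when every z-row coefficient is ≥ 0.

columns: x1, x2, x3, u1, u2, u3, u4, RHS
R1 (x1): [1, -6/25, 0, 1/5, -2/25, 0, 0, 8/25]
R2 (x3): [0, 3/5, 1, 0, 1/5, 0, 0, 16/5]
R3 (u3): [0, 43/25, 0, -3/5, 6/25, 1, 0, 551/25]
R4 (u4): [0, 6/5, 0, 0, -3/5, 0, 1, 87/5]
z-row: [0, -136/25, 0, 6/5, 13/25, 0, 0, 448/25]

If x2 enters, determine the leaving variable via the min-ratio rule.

Column x2 entries and ratios — x1: -6/25 ≤ 0, skip; x3: (16/5)/(3/5) = 16/3; u3: (551/25)/(43/25) = 551/43; u4: (87/5)/(6/5) = 29/2.
Smallest ratio is 16/3 in the row of x3, so x3 leaves.

x3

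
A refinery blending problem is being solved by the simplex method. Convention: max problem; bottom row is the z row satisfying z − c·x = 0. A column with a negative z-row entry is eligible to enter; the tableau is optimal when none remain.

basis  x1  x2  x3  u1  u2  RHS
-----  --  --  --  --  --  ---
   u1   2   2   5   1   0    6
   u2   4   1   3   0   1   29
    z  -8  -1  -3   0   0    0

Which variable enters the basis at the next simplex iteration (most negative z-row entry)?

x1

Negative z-row entries: x1: -8, x2: -1, x3: -3.
The most negative is -8 in column x1, so x1 enters.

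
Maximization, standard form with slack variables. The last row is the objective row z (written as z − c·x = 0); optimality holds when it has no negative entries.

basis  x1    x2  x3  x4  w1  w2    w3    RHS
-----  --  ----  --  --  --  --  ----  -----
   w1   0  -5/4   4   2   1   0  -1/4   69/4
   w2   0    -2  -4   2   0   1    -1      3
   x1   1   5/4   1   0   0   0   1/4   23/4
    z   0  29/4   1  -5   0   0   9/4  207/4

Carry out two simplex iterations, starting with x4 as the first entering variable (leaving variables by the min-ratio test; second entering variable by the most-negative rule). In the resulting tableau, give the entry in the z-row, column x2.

Ratio test on column x4 — row 1: (69/4)/2 = 69/8; row 2: 3/2 = 3/2; row 3: entry 0 ≤ 0. Minimum is 3/2 at row 2 (w2 leaves); pivot element 2.
Divide row 2 by 2; eliminate column x4 from the other rows.
Second iteration: most negative z-row entry is -9 in column x3, so x3 enters.
Ratio test on column x3 — row 1: (57/4)/8 = 57/32; row 2: entry -2 ≤ 0; row 3: (23/4)/1 = 23/4. Minimum is 57/32 at row 1 (w1 leaves); pivot element 8.
Divide row 1 by 8; eliminate column x3 from the other rows.
After both pivots, the entry at the z-row, column x2 is 99/32.

99/32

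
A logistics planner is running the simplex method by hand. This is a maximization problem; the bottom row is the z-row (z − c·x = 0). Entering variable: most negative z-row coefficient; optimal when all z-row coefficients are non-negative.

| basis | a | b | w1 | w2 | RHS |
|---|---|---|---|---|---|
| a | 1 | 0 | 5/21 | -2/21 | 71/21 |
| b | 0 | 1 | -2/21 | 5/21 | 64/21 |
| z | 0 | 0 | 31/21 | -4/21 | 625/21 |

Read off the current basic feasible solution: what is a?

a is basic (row 1); its value is the RHS of that row, 71/21.

71/21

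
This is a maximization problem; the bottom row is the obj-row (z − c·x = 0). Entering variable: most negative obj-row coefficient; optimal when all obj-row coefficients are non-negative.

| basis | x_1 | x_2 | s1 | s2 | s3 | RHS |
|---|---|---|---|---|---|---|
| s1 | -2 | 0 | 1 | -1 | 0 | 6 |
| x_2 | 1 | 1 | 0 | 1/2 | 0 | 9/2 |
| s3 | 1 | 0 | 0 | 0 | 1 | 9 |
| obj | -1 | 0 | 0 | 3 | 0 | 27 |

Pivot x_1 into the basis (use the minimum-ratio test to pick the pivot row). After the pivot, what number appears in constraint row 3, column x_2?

Ratio test on column x_1 — row 1: entry -2 ≤ 0; row 2: (9/2)/1 = 9/2; row 3: 9/1 = 9. Minimum is 9/2 at row 2 (x_2 leaves); pivot element 1.
Divide row 2 by 1; eliminate column x_1 from the other rows.
Row 3 update in column x_2: 0 − 1·1 = -1.

-1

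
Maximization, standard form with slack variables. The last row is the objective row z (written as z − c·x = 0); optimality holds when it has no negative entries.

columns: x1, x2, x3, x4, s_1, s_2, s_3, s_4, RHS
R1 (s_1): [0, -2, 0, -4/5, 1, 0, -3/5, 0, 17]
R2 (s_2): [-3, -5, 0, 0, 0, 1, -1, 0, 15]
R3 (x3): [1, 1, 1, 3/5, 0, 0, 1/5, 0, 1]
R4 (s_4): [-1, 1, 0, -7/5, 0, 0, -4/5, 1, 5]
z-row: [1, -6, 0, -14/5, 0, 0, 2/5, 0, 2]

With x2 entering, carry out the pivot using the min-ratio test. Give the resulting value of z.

Ratio test on column x2 — row 1: entry -2 ≤ 0; row 2: entry -5 ≤ 0; row 3: 1/1 = 1; row 4: 5/1 = 5. Minimum is 1 at row 3 (x3 leaves); pivot element 1.
Pivot on row 3; the z-row RHS becomes 2 − (-6)·1 = 8.

8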